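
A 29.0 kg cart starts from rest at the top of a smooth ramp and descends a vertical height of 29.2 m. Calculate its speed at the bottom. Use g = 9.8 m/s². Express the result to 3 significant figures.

v = 23.9 m/s

By conservation of mechanical energy, mgh = ½mv²
v = √(2gh) = √(2 × 9.8 × 29.2) = √572.32 = 23.92 m/s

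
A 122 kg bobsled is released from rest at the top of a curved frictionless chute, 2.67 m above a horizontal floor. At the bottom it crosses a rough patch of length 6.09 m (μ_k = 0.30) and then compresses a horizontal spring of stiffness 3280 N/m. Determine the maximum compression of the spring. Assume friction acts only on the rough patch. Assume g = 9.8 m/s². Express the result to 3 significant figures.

Initial energy: E₁ = mgh = (122)(9.8)(2.67) = 3192.3 J
Friction removes W_f = μ_k mg d = (0.30)(122)(9.8)(6.09) = 2184 J
Energy reaching the spring: E = 3192.3 − 2184 = 1007.9 J
At max compression ½kx² = E ⇒ x = √(2E/k) = √(2 × 1007.9/3280) = 0.7839 m

x = 0.784 m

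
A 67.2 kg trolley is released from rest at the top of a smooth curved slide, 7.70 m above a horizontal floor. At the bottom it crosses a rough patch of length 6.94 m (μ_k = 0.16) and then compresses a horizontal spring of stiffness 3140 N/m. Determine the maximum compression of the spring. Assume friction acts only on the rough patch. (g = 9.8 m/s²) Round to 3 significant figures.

x = 1.66 m

Initial energy: E₁ = mgh = (67.2)(9.8)(7.70) = 5070.9 J
Friction removes W_f = μ_k mg d = (0.16)(67.2)(9.8)(6.94) = 731.3 J
Energy reaching the spring: E = 5070.9 − 731.3 = 4339.6 J
At max compression ½kx² = E ⇒ x = √(2E/k) = √(2 × 4339.6/3140) = 1.663 m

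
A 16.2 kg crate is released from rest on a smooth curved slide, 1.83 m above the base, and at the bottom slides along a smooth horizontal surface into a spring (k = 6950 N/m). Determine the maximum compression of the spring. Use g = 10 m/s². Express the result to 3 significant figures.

Energy conservation (no friction) from release to max compression: mgh = ½kx²
x = √(2mgh/k) = √(2 × 16.2 × 10 × 1.83 / 6950) = 0.2921 m

x = 0.292 m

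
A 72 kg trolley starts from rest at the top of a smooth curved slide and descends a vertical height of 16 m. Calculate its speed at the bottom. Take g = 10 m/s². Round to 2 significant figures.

Energy conservation between the two points: mgh = ½mv²
v = √(2gh) = √(2 × 10 × 16) = √320.00 = 17.89 m/s

v = 18 m/s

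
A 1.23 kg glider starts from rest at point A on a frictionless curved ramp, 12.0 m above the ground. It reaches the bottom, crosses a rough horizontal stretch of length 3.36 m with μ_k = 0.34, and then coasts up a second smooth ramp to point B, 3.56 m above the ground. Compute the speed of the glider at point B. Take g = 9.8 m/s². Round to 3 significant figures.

v = 12.0 m/s

Energy at A: mgh₁ = (1.23)(9.8)(12.0) = 144.65 J
Friction loss: W_f = μ_k mg d = 13.77 J
At B: ½mv² + mgh₂ = mgh₁ − W_f
½mv² = 144.65 − 13.77 − 42.912 = 87.965 J
v = √(2 × 87.965/1.23) = 11.96 m/s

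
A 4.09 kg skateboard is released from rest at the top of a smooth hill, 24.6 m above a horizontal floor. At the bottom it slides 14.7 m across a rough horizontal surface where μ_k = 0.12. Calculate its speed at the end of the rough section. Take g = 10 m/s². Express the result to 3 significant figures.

v = 21.4 m/s

Energy bookkeeping (friction removes W_f = μ_k N d):
mgh = ½mv² + μ_k m g d
W_f = μ_k mg d = (0.12)(4.09)(10)(14.7) = 72.15 J
½mv² = mgh − W_f = 1006.1 − 72.15 = 933.99 J
v = √(2 × 933.99/4.09) = 21.37 m/s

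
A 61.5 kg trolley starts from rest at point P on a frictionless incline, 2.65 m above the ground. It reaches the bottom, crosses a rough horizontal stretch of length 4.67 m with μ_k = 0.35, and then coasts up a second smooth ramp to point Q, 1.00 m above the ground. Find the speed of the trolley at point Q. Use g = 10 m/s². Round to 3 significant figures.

Energy at P: mgh₁ = (61.5)(10)(2.65) = 1629.8 J
Friction loss: W_f = μ_k mg d = 1005 J
At Q: ½mv² + mgh₂ = mgh₁ − W_f
½mv² = 1629.8 − 1005 − 615.00 = 9.5325 J
v = √(2 × 9.5325/61.5) = 0.5568 m/s

v = 0.557 m/s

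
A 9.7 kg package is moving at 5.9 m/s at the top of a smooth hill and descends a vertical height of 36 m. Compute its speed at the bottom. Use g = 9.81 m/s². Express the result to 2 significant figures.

By conservation of mechanical energy, ½mv₀² + mgh = ½mv²
v² = v₀² + 2gh = (5.9)² + 2(9.81)(36) = 741.13
v = √741.13 = 27.22 m/s

v = 27 m/s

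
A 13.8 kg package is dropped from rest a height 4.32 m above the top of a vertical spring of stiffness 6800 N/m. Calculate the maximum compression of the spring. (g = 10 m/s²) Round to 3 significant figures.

Let x be the compression. The total drop is H + x, and the package is instantaneously at rest at max compression, so energy conservation gives:
mg(H + x) = ½kx²
½(6800)x² − (13.8)(10)x − (13.8)(10)(4.32) = 0
3400x² − 138.0x − 596.2 = 0
x = [138.0 + √(19044 + 8.1078e+06)]/(2 × 3400) = 0.4395 m

x = 0.440 m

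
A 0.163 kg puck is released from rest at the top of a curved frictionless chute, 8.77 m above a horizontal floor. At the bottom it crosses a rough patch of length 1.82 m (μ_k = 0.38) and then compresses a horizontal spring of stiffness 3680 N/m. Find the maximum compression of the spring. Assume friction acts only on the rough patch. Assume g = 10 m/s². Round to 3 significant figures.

x = 0.0846 m

Initial energy: E₁ = mgh = (0.163)(10)(8.77) = 14.295 J
Friction removes W_f = μ_k mg d = (0.38)(0.163)(10)(1.82) = 1.127 J
Energy reaching the spring: E = 14.295 − 1.127 = 13.168 J
At max compression ½kx² = E ⇒ x = √(2E/k) = √(2 × 13.168/3680) = 0.08460 m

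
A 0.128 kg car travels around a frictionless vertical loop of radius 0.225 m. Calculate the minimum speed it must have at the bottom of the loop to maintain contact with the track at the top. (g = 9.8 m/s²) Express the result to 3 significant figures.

At the top: mg = mv_top²/r ⇒ v_top² = gr = 2.205 m²/s²
Energy from bottom to top (height 2r): ½mv_bot² = ½mv_top² + mg(2r)
v_bot² = gr + 4gr = 5gr = 11.03
v_bot = √(5gr) = 3.320 m/s

v = 3.32 m/s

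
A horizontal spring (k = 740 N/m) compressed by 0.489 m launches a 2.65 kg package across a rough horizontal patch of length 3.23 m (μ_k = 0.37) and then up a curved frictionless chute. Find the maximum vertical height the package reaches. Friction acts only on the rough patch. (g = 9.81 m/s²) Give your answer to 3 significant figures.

Spring energy: E₀ = ½kx² = ½(740)(0.489)² = 88.475 J
Friction: W_f = μ_k mg d = (0.37)(2.65)(9.81)(3.23) = 31.07 J
Energy at base of ramp: E = 88.475 − 31.07 = 57.406 J
At max height all remaining energy is PE: mgh = E ⇒ h = E/(mg) = 57.406/(2.65 × 9.81) = 2.208 m

h = 2.21 m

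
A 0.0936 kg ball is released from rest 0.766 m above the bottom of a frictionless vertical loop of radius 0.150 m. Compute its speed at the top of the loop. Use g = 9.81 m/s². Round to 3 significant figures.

v = 3.02 m/s

Energy conservation: mgh = ½mv_top² + mg(2r)
v_top² = 2g(h − 2r) = 2(9.81)(0.766 − 0.3000) = 9.143
v_top = 3.024 m/s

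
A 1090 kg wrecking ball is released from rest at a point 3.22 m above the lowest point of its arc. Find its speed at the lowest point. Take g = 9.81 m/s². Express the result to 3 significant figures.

v = 7.95 m/s

Energy conservation between the two points: mgh = ½mv²
v = √(2gh) = √(2 × 9.81 × 3.22) = √63.176 = 7.948 m/s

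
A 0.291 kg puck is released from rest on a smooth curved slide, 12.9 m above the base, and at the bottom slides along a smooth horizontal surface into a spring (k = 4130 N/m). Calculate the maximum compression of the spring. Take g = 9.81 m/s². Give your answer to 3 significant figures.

At max compression the puck is momentarily at rest: mgh = ½kx²
x = √(2mgh/k) = √(2 × 0.291 × 9.81 × 12.9 / 4130) = 0.1335 m

x = 0.134 m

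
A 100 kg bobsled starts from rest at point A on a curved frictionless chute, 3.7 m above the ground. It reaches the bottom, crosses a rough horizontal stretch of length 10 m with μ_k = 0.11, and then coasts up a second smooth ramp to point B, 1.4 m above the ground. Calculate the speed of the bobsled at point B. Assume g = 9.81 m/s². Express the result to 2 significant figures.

Energy at A: mgh₁ = (100)(9.81)(3.7) = 3629.7 J
Friction loss: W_f = μ_k mg d = 1079 J
At B: ½mv² + mgh₂ = mgh₁ − W_f
½mv² = 3629.7 − 1079 − 1373.4 = 1177.2 J
v = √(2 × 1177.2/100) = 4.852 m/s

v = 4.9 m/s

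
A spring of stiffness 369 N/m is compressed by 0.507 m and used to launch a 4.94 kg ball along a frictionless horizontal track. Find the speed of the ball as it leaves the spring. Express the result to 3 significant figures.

v = 4.38 m/s

Spring PE converts entirely to kinetic energy: ½kx² = ½mv²
v = x√(k/m) = 0.507 × √(369/4.94) = 4.382 m/s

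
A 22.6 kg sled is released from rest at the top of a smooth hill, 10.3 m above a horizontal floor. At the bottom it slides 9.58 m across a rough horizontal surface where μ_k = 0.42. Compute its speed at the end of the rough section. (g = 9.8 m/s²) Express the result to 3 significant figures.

Applying the work–energy principle:
mgh = ½mv² + μ_k m g d
W_f = μ_k mg d = (0.42)(22.6)(9.8)(9.58) = 891.1 J
½mv² = mgh − W_f = 2281.2 − 891.1 = 1390.1 J
v = √(2 × 1390.1/22.6) = 11.09 m/s

v = 11.1 m/s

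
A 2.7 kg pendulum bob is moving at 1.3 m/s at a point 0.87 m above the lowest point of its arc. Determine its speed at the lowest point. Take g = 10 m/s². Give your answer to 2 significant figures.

By conservation of mechanical energy, ½mv₀² + mgh = ½mv²
The mass cancels from both sides.
v² = v₀² + 2gh = (1.3)² + 2(10)(0.87) = 19.090
v = √19.090 = 4.369 m/s

v = 4.4 m/s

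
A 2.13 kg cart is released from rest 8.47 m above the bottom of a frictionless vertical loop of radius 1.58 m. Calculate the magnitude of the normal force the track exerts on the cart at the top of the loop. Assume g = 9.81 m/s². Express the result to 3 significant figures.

N = 120 N

Energy from release to top (height 2r): mgh = ½mv_top² + mg(2r)
v_top² = 2g(h − 2r) = 2(9.81)(8.47 − 3.160) = 104.18 m²/s²
At the top, both N and weight point toward the centre: N + mg = mv_top²/r
N = m(v_top²/r − g) = 2.13(104.18/1.58 − 9.81) = 119.6 N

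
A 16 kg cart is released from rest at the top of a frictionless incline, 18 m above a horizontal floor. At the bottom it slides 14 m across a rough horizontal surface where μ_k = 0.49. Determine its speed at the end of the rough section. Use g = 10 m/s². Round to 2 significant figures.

Applying the work–energy principle:
mgh = ½mv² + μ_k m g d
W_f = μ_k mg d = (0.49)(16)(10)(14) = 1098 J
½mv² = mgh − W_f = 2880.0 − 1098 = 1782.4 J
v = √(2 × 1782.4/16) = 14.93 m/s

v = 15 m/s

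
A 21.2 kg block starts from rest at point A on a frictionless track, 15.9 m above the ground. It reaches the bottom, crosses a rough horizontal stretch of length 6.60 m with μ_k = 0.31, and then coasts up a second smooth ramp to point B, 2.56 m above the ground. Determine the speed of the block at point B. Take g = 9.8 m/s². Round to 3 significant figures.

v = 14.9 m/s

Energy at A: mgh₁ = (21.2)(9.8)(15.9) = 3303.4 J
Friction loss: W_f = μ_k mg d = 425.1 J
At B: ½mv² + mgh₂ = mgh₁ − W_f
½mv² = 3303.4 − 425.1 − 531.87 = 2346.4 J
v = √(2 × 2346.4/21.2) = 14.88 m/s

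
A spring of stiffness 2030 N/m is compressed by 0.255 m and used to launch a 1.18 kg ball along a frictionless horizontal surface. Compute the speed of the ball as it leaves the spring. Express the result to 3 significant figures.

v = 10.6 m/s

Conservation of energy: ½kx² = ½mv²
v = x√(k/m) = 0.255 × √(2030/1.18) = 10.58 m/s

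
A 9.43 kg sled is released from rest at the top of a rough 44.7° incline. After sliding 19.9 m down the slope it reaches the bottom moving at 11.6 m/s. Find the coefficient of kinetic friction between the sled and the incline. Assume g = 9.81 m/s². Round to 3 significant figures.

Energy balance down the incline: mg L sinθ − ½mv² = μ_k (mg cosθ) L
mgL sinθ = 1294.9 J; ½mv² = 634.45 J
W_f = 1294.9 − 634.45 = 660.4 J
μ_k = W_f/(mg cosθ · L) = 660.4/(65.75 × 19.9) = 0.5047

μ_k = 0.505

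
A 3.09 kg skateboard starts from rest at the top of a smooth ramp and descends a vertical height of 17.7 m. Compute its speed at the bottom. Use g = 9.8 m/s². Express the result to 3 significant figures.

v = 18.6 m/s

Energy conservation between the two points: mgh = ½mv²
v = √(2gh) = √(2 × 9.8 × 17.7) = √346.92 = 18.63 m/s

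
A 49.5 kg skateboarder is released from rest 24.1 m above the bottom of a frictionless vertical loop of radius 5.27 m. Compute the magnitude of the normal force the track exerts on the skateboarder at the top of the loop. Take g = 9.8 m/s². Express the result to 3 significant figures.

N = 2010 N

Energy from release to top (height 2r): mgh = ½mv_top² + mg(2r)
v_top² = 2g(h − 2r) = 2(9.8)(24.1 − 10.54) = 265.78 m²/s²
At the top, both N and weight point toward the centre: N + mg = mv_top²/r
N = m(v_top²/r − g) = 49.5(265.78/5.27 − 9.8) = 2011 N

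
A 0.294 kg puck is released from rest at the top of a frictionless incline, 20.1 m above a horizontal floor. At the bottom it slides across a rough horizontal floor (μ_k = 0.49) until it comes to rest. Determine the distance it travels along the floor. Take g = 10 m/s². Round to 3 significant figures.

Energy bookkeeping (friction removes W_f = μ_k N d):
At rest all PE has been dissipated by friction: mgh = μ_k m g d
d = h/μ_k = 20.1/0.49 = 41.02 m

d = 41.0 m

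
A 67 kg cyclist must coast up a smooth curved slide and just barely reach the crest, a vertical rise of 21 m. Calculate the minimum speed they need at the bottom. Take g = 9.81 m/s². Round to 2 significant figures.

v = 20 m/s

At the top they are momentarily at rest, so all KE converts to PE: ½mv² = mgh
v = √(2gh) = √(2 × 9.81 × 21) = 20.30 m/s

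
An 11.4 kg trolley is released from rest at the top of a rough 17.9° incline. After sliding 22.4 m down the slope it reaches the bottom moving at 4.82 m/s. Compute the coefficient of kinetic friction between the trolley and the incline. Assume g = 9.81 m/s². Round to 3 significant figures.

μ_k = 0.267

The energy dissipated by friction is the PE lost minus the KE gained:
mgL sinθ = 769.95 J; ½mv² = 132.42 J
W_f = 769.95 − 132.42 = 637.5 J
μ_k = W_f/(mg cosθ · L) = 637.5/(106.4 × 22.4) = 0.2674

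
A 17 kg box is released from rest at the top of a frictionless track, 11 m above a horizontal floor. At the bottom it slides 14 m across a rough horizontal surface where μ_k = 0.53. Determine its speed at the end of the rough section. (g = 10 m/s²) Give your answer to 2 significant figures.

v = 8.5 m/s

Energy at the top = energy at the end + work done against friction:
mgh = ½mv² + μ_k m g d
W_f = μ_k mg d = (0.53)(17)(10)(14) = 1261 J
½mv² = mgh − W_f = 1870.0 − 1261 = 608.60 J
v = √(2 × 608.60/17) = 8.462 m/s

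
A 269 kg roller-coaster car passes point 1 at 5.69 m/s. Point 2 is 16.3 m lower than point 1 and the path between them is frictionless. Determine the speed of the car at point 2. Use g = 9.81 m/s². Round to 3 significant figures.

By conservation of mechanical energy, ½mv₀² + mgh = ½mv²
v² = v₀² + 2gh = (5.69)² + 2(9.81)(16.3) = 352.18
v = √352.18 = 18.77 m/s

v = 18.8 m/s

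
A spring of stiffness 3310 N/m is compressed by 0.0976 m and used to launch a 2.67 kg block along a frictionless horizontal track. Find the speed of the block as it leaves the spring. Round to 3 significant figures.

v = 3.44 m/s

The block leaves the spring when the spring is at natural length, so ½kx² = ½mv²
v = x√(k/m) = 0.0976 × √(3310/2.67) = 3.436 m/s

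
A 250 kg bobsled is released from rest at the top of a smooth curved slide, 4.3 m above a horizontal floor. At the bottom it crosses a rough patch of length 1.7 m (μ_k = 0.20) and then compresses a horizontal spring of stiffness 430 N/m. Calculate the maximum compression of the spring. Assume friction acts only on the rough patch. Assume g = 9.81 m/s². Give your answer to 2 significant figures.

Initial energy: E₁ = mgh = (250)(9.81)(4.3) = 10546 J
Friction removes W_f = μ_k mg d = (0.20)(250)(9.81)(1.7) = 833.9 J
Energy reaching the spring: E = 10546 − 833.9 = 9711.9 J
At max compression ½kx² = E ⇒ x = √(2E/k) = √(2 × 9711.9/430) = 6.721 m

x = 6.7 m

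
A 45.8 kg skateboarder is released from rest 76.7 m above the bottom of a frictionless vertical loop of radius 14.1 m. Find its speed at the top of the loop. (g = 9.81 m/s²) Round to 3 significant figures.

v = 30.8 m/s

Energy conservation: mgh = ½mv_top² + mg(2r)
v_top² = 2g(h − 2r) = 2(9.81)(76.7 − 28.20) = 951.6
v_top = 30.85 m/s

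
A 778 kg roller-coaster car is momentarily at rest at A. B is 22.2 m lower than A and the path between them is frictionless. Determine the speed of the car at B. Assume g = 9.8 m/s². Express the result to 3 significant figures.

v = 20.9 m/s

Mechanical energy is conserved (no friction): mgh = ½mv²
v = √(2gh) = √(2 × 9.8 × 22.2) = √435.12 = 20.86 m/s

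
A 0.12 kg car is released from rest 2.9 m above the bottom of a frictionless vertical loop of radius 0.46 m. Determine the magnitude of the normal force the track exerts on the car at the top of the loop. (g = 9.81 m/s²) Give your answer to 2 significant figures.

Energy from release to top (height 2r): mgh = ½mv_top² + mg(2r)
v_top² = 2g(h − 2r) = 2(9.81)(2.9 − 0.9200) = 38.848 m²/s²
At the top, both N and weight point toward the centre: N + mg = mv_top²/r
N = m(v_top²/r − g) = 0.12(38.848/0.46 − 9.81) = 8.957 N

N = 9.0 N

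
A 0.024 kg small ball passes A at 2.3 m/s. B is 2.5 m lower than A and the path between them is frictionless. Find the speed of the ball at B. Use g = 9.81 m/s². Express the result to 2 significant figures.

v = 7.4 m/s

By conservation of mechanical energy, ½mv₀² + mgh = ½mv²
The mass cancels from both sides.
v² = v₀² + 2gh = (2.3)² + 2(9.81)(2.5) = 54.340
v = √54.340 = 7.372 m/s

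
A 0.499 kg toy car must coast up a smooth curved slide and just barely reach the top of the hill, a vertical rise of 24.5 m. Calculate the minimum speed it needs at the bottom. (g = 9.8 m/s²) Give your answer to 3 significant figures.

v = 21.9 m/s

At the top it is momentarily at rest, so all KE converts to PE: ½mv² = mgh
v = √(2gh) = √(2 × 9.8 × 24.5) = 21.91 m/s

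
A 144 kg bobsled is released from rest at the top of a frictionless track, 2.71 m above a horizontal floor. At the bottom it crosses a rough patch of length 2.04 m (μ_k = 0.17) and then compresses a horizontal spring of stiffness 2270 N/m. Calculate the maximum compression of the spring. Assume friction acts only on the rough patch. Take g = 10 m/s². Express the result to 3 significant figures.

Initial energy: E₁ = mgh = (144)(10)(2.71) = 3902.4 J
Friction removes W_f = μ_k mg d = (0.17)(144)(10)(2.04) = 499.4 J
Energy reaching the spring: E = 3902.4 − 499.4 = 3403.0 J
At max compression ½kx² = E ⇒ x = √(2E/k) = √(2 × 3403.0/2270) = 1.732 m

x = 1.73 m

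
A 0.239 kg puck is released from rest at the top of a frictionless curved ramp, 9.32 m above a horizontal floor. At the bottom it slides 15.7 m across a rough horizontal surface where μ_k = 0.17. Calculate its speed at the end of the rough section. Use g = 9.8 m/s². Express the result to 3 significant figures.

Energy bookkeeping (friction removes W_f = μ_k N d):
mgh = ½mv² + μ_k m g d
W_f = μ_k mg d = (0.17)(0.239)(9.8)(15.7) = 6.251 J
½mv² = mgh − W_f = 21.829 − 6.251 = 15.578 J
v = √(2 × 15.578/0.239) = 11.42 m/s

v = 11.4 m/s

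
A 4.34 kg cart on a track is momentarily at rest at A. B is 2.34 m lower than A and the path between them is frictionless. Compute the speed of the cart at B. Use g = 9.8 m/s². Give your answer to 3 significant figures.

v = 6.77 m/s

Energy conservation between the two points: mgh = ½mv²
v = √(2gh) = √(2 × 9.8 × 2.34) = √45.864 = 6.772 m/s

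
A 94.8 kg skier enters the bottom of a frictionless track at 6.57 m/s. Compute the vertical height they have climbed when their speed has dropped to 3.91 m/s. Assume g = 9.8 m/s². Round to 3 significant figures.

Conservation of energy: ½mv₁² = ½mv₂² + mgh
h = (v₁² − v₂²)/(2g) = (6.57² − 3.91²)/(2 × 9.8) = 1.422 m

h = 1.42 m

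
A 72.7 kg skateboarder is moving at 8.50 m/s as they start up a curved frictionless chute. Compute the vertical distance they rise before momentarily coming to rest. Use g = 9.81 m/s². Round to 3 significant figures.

By energy conservation, ½mv² = mgh
h = v²/(2g) = 8.50²/(2 × 9.81) = 3.682 m

h = 3.68 m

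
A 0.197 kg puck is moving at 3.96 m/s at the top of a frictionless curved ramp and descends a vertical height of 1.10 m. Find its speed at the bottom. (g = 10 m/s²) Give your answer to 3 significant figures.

Energy conservation between the two points: ½mv₀² + mgh = ½mv²
The mass cancels from both sides.
v² = v₀² + 2gh = (3.96)² + 2(10)(1.10) = 37.682
v = √37.682 = 6.139 m/s

v = 6.14 m/s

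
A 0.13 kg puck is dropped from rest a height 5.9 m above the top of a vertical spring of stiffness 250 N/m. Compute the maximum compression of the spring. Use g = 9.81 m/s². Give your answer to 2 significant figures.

x = 0.25 m

Take the reference level at the top of the uncompressed spring. At max compression the puck has fallen H + x and is momentarily at rest:
mg(H + x) = ½kx²
½(250)x² − (0.13)(9.81)x − (0.13)(9.81)(5.9) = 0
125.0x² − 1.275x − 7.524 = 0
x = [1.275 + √(1.626 + 3762.1)]/(2 × 125.0) = 0.2505 m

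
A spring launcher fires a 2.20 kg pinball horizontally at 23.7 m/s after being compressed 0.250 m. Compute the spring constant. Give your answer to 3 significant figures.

k = 19800 N/m

½kx² = ½mv²
k = mv²/x² = (2.20)(23.7)²/(0.250)² = 19771 N/m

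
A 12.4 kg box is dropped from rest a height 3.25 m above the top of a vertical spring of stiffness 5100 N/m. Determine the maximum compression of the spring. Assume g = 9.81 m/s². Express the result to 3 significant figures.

Measuring PE from the top of the relaxed spring, at max compression the box has dropped H + x with zero KE, so:
mg(H + x) = ½kx²
½(5100)x² − (12.4)(9.81)x − (12.4)(9.81)(3.25) = 0
2550x² − 121.6x − 395.3 = 0
x = [121.6 + √(14797 + 4.0325e+06)]/(2 × 2550) = 0.4183 m

x = 0.418 m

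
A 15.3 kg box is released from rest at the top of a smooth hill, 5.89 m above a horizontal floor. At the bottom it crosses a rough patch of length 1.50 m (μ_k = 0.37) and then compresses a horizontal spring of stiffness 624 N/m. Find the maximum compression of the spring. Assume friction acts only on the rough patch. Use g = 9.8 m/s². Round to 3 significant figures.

Initial energy: E₁ = mgh = (15.3)(9.8)(5.89) = 883.15 J
Friction removes W_f = μ_k mg d = (0.37)(15.3)(9.8)(1.50) = 83.22 J
Energy reaching the spring: E = 883.15 − 83.22 = 799.93 J
At max compression ½kx² = E ⇒ x = √(2E/k) = √(2 × 799.93/624) = 1.601 m

x = 1.60 m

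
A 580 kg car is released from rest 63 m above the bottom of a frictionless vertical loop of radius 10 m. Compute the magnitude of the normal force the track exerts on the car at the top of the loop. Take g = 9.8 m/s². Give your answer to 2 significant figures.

N = 43000 N

Energy from release to top (height 2r): mgh = ½mv_top² + mg(2r)
v_top² = 2g(h − 2r) = 2(9.8)(63 − 20.00) = 842.80 m²/s²
At the top, both N and weight point toward the centre: N + mg = mv_top²/r
N = m(v_top²/r − g) = 580(842.80/10 − 9.8) = 43198 N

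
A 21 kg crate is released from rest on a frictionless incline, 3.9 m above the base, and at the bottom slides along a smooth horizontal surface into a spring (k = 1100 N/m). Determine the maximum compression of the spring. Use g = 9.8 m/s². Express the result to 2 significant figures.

Energy conservation (no friction) from release to max compression: mgh = ½kx²
x = √(2mgh/k) = √(2 × 21 × 9.8 × 3.9 / 1100) = 1.208 m

x = 1.2 m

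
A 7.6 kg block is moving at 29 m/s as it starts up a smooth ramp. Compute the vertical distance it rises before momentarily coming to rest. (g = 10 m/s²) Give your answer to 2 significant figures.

Setting KE at the bottom equal to PE gained: ½mv² = mgh
h = v²/(2g) = 29²/(2 × 10) = 42.05 m

h = 42 m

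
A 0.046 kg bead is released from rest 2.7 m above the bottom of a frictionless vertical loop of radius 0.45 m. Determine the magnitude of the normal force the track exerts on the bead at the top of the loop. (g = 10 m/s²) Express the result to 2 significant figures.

N = 3.2 N

Energy from release to top (height 2r): mgh = ½mv_top² + mg(2r)
v_top² = 2g(h − 2r) = 2(10)(2.7 − 0.9000) = 36.000 m²/s²
At the top, both N and weight point toward the centre: N + mg = mv_top²/r
N = m(v_top²/r − g) = 0.046(36.000/0.45 − 10) = 3.220 N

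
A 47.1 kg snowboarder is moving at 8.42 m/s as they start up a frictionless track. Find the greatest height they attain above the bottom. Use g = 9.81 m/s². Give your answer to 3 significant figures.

By energy conservation, ½mv² = mgh
h = v²/(2g) = 8.42²/(2 × 9.81) = 3.613 m

h = 3.61 m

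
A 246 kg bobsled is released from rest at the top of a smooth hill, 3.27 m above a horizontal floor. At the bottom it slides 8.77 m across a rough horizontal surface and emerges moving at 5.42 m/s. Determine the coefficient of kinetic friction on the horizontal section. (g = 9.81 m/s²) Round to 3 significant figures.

Energy at the top = energy at the end + work done against friction:
mgh = ½mv² + μ_k m g d
mgh = 7891.4 J; ½mv² = 3613.3 J
W_f = 7891.4 − 3613.3 = 4278 J
μ_k = W_f/(mg·d) = 4278/(2413 × 8.77) = 0.2021

μ_k = 0.202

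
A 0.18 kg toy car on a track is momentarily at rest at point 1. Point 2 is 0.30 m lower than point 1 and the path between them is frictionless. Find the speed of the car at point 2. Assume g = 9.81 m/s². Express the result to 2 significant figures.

v = 2.4 m/s

By conservation of mechanical energy, mgh = ½mv²
v = √(2gh) = √(2 × 9.81 × 0.30) = √5.8860 = 2.426 m/s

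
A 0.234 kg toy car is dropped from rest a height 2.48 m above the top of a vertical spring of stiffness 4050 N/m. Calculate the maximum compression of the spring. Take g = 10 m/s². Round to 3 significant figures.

x = 0.0541 m

Measuring PE from the top of the relaxed spring, at max compression the car has dropped H + x with zero KE, so:
mg(H + x) = ½kx²
½(4050)x² − (0.234)(10)x − (0.234)(10)(2.48) = 0
2025x² − 2.340x − 5.803 = 0
x = [2.340 + √(5.476 + 47006)]/(2 × 2025) = 0.05411 m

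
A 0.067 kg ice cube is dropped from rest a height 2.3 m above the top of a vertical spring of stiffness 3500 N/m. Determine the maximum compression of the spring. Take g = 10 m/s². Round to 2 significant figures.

x = 0.030 m

Let x be the compression. The total drop is H + x, and the cube is instantaneously at rest at max compression, so energy conservation gives:
mg(H + x) = ½kx²
½(3500)x² − (0.067)(10)x − (0.067)(10)(2.3) = 0
1750x² − 0.6700x − 1.541 = 0
x = [0.6700 + √(0.4489 + 10787)]/(2 × 1750) = 0.02987 m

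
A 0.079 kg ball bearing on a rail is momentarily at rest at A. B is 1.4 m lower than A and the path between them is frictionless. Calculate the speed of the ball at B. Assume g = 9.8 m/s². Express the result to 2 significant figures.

v = 5.2 m/s

Equating total energy at the two states: mgh = ½mv²
The mass cancels from both sides.
v = √(2gh) = √(2 × 9.8 × 1.4) = √27.440 = 5.238 m/s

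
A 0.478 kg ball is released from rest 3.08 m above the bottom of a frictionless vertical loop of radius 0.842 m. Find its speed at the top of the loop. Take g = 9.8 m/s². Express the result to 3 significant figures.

v = 5.23 m/s

Energy conservation: mgh = ½mv_top² + mg(2r)
v_top² = 2g(h − 2r) = 2(9.8)(3.08 − 1.684) = 27.36
v_top = 5.231 m/s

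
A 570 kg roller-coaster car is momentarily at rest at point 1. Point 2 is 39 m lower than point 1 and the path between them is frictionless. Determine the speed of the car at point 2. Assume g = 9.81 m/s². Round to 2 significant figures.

v = 28 m/s

Equating total energy at the two states: mgh = ½mv²
v = √(2gh) = √(2 × 9.81 × 39) = √765.18 = 27.66 m/s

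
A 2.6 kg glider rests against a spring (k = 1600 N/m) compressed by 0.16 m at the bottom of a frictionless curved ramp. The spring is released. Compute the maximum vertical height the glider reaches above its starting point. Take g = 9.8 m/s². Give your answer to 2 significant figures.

h = 0.80 m

All spring PE becomes gravitational PE at the highest point: ½kx² = mgh
h = kx²/(2mg) = (1600)(0.16)²/(2 × 2.6 × 9.8) = 0.8038 m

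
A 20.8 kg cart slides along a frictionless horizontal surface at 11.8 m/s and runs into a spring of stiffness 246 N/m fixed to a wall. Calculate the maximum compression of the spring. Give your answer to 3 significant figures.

All KE is stored as spring PE at maximum compression: ½mv² = ½kx²
x = v√(m/k) = 11.8 × √(20.8/246) = 3.431 m

x = 3.43 m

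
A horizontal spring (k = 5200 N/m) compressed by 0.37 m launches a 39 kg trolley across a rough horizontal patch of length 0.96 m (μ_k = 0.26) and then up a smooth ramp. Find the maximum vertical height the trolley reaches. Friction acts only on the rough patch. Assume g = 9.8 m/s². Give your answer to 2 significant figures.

Spring energy: E₀ = ½kx² = ½(5200)(0.37)² = 355.94 J
Friction: W_f = μ_k mg d = (0.26)(39)(9.8)(0.96) = 95.40 J
Energy at base of ramp: E = 355.94 − 95.40 = 260.54 J
At max height all remaining energy is PE: mgh = E ⇒ h = E/(mg) = 260.54/(39 × 9.8) = 0.6817 m

h = 0.68 m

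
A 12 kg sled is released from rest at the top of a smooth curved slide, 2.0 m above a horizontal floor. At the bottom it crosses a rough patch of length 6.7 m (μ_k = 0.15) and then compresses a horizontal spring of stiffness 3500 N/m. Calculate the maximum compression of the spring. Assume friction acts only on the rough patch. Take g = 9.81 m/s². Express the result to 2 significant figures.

x = 0.26 m

Initial energy: E₁ = mgh = (12)(9.81)(2.0) = 235.44 J
Friction removes W_f = μ_k mg d = (0.15)(12)(9.81)(6.7) = 118.3 J
Energy reaching the spring: E = 235.44 − 118.3 = 117.13 J
At max compression ½kx² = E ⇒ x = √(2E/k) = √(2 × 117.13/3500) = 0.2587 m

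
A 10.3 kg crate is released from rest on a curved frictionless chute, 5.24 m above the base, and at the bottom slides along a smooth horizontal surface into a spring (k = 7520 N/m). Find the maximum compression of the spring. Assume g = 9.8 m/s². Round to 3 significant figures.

x = 0.375 m

At max compression the crate is momentarily at rest: mgh = ½kx²
x = √(2mgh/k) = √(2 × 10.3 × 9.8 × 5.24 / 7520) = 0.3751 m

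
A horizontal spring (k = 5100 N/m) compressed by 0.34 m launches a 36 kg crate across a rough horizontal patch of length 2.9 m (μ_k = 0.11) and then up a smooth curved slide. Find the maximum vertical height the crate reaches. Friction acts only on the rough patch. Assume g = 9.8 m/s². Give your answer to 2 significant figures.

Spring energy: E₀ = ½kx² = ½(5100)(0.34)² = 294.78 J
Friction: W_f = μ_k mg d = (0.11)(36)(9.8)(2.9) = 112.5 J
Energy at base of ramp: E = 294.78 − 112.5 = 182.24 J
At max height all remaining energy is PE: mgh = E ⇒ h = E/(mg) = 182.24/(36 × 9.8) = 0.5165 m

h = 0.52 m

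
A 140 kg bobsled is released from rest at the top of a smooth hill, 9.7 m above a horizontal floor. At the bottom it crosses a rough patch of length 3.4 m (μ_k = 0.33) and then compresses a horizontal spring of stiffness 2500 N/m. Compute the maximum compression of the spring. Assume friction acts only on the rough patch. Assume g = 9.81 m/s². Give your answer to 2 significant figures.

x = 3.1 m

Initial energy: E₁ = mgh = (140)(9.81)(9.7) = 13322 J
Friction removes W_f = μ_k mg d = (0.33)(140)(9.81)(3.4) = 1541 J
Energy reaching the spring: E = 13322 − 1541 = 11781 J
At max compression ½kx² = E ⇒ x = √(2E/k) = √(2 × 11781/2500) = 3.070 m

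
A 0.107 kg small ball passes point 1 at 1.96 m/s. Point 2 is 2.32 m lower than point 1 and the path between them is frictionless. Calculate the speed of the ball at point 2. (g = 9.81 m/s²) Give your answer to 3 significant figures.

v = 7.03 m/s

By conservation of mechanical energy, ½mv₀² + mgh = ½mv²
v² = v₀² + 2gh = (1.96)² + 2(9.81)(2.32) = 49.360
v = √49.360 = 7.026 m/s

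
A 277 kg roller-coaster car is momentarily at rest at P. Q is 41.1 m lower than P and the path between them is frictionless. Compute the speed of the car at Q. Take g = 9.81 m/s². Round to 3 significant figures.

v = 28.4 m/s

By conservation of mechanical energy, mgh = ½mv²
v = √(2gh) = √(2 × 9.81 × 41.1) = √806.38 = 28.40 m/s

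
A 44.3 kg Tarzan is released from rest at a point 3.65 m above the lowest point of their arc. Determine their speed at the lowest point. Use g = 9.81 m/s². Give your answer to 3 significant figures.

v = 8.46 m/s

By conservation of mechanical energy, mgh = ½mv²
v = √(2gh) = √(2 × 9.81 × 3.65) = √71.613 = 8.462 m/s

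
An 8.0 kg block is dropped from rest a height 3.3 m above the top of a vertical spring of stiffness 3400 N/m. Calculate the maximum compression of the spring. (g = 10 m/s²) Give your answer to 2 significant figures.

x = 0.42 m

Let x be the compression. The total drop is H + x, and the block is instantaneously at rest at max compression, so energy conservation gives:
mg(H + x) = ½kx²
½(3400)x² − (8.0)(10)x − (8.0)(10)(3.3) = 0
1700x² − 80.00x − 264.0 = 0
x = [80.00 + √(6400 + 1.7952e+06)]/(2 × 1700) = 0.4183 m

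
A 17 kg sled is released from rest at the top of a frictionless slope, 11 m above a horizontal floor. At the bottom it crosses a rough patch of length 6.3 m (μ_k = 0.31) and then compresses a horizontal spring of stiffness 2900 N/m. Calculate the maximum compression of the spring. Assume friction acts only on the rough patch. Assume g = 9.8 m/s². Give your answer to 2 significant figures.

Initial energy: E₁ = mgh = (17)(9.8)(11) = 1832.6 J
Friction removes W_f = μ_k mg d = (0.31)(17)(9.8)(6.3) = 325.4 J
Energy reaching the spring: E = 1832.6 − 325.4 = 1507.2 J
At max compression ½kx² = E ⇒ x = √(2E/k) = √(2 × 1507.2/2900) = 1.020 m

x = 1.0 m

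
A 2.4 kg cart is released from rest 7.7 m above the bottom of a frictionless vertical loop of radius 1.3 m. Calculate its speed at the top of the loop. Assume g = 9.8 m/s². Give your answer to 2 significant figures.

Energy conservation: mgh = ½mv_top² + mg(2r)
v_top² = 2g(h − 2r) = 2(9.8)(7.7 − 2.600) = 99.96
v_top = 9.998 m/s

v = 10 m/s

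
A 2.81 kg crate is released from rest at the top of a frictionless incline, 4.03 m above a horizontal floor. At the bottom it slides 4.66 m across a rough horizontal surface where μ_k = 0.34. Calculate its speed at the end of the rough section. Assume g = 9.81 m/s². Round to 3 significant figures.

Applying the work–energy principle:
mgh = ½mv² + μ_k m g d
W_f = μ_k mg d = (0.34)(2.81)(9.81)(4.66) = 43.68 J
½mv² = mgh − W_f = 111.09 − 43.68 = 67.416 J
v = √(2 × 67.416/2.81) = 6.927 m/s

v = 6.93 m/s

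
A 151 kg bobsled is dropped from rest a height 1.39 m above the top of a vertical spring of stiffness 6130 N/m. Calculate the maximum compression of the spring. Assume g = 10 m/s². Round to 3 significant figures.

Let x be the compression. The total drop is H + x, and the bobsled is instantaneously at rest at max compression, so energy conservation gives:
mg(H + x) = ½kx²
½(6130)x² − (151)(10)x − (151)(10)(1.39) = 0
3065x² − 1510x − 2099 = 0
x = [1510 + √(2.280e+06 + 2.5733e+07)]/(2 × 3065) = 1.110 m

x = 1.11 m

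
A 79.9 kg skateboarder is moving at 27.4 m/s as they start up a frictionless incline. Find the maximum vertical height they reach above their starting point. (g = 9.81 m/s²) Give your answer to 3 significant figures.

h = 38.3 m

By energy conservation, ½mv² = mgh
h = v²/(2g) = 27.4²/(2 × 9.81) = 38.27 m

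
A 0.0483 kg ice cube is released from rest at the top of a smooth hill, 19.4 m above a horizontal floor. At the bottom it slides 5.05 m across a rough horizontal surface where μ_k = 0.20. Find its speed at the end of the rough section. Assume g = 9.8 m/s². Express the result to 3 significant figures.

Energy bookkeeping (friction removes W_f = μ_k N d):
mgh = ½mv² + μ_k m g d
W_f = μ_k mg d = (0.20)(0.0483)(9.8)(5.05) = 0.4781 J
½mv² = mgh − W_f = 9.1828 − 0.4781 = 8.7047 J
v = √(2 × 8.7047/0.0483) = 18.99 m/s

v = 19.0 m/s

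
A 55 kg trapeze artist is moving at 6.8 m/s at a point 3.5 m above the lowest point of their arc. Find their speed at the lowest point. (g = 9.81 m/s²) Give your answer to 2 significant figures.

v = 11 m/s

Equating total energy at the two states: ½mv₀² + mgh = ½mv²
v² = v₀² + 2gh = (6.8)² + 2(9.81)(3.5) = 114.91
v = √114.91 = 10.72 m/s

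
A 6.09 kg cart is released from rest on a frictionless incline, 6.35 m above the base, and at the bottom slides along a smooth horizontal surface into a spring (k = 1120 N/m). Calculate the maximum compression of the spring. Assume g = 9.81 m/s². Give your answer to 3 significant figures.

Gravitational PE at the top equals spring PE at max compression: mgh = ½kx²
x = √(2mgh/k) = √(2 × 6.09 × 9.81 × 6.35 / 1120) = 0.8231 m

x = 0.823 m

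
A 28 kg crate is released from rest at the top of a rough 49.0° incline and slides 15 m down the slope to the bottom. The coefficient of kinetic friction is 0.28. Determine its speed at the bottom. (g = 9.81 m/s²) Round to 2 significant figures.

v = 13 m/s

Energy: mgh = ½mv² + W_f, with h = L sinθ and W_f = μ_k (mg cosθ) L
mgh = mgL sinθ = (28)(9.81)(15)sin49.0° = 3109.6 J
W_f = μ_k mg cosθ · L = (0.28)(28)(9.81)cos49.0°·15 = 756.9 J
½mv² = 3109.6 − 756.9 = 2352.7 J
v = √(2 × 2352.7/28) = 12.96 m/s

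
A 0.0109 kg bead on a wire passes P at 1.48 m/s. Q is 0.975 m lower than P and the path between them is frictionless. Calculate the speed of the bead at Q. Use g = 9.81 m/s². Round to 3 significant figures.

Mechanical energy is conserved (no friction): ½mv₀² + mgh = ½mv²
The mass cancels from both sides.
v² = v₀² + 2gh = (1.48)² + 2(9.81)(0.975) = 21.320
v = √21.320 = 4.617 m/s

v = 4.62 m/s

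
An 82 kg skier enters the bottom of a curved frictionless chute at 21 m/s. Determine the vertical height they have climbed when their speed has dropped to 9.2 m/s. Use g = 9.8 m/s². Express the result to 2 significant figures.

Energy balance between the two points: ½mv₁² = ½mv₂² + mgh
h = (v₁² − v₂²)/(2g) = (21² − 9.2²)/(2 × 9.8) = 18.18 m

h = 18 m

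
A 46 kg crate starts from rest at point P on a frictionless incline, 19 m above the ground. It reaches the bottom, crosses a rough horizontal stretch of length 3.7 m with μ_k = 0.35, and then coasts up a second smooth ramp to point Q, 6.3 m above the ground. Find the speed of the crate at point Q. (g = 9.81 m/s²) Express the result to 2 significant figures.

Energy at P: mgh₁ = (46)(9.81)(19) = 8573.9 J
Friction loss: W_f = μ_k mg d = 584.4 J
At Q: ½mv² + mgh₂ = mgh₁ − W_f
½mv² = 8573.9 − 584.4 − 2842.9 = 5146.6 J
v = √(2 × 5146.6/46) = 14.96 m/s

v = 15 m/s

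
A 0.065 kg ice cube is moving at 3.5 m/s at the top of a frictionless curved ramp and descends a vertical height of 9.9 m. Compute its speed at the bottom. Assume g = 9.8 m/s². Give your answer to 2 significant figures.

Mechanical energy is conserved (no friction): ½mv₀² + mgh = ½mv²
v² = v₀² + 2gh = (3.5)² + 2(9.8)(9.9) = 206.29
v = √206.29 = 14.36 m/s

v = 14 m/s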